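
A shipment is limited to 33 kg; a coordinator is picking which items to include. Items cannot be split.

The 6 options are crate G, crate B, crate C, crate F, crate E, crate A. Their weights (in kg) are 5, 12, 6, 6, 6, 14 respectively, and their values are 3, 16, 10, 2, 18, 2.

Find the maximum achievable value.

This is an integer program with binary decision variables.
crate G + crate B + crate C + crate E: weight 5 + 12 + 6 + 6 = 29 ≤ 33, value 3 + 16 + 10 + 18 = 47.
crate B + crate C + crate F + crate E: weight 12 + 6 + 6 + 6 = 30 ≤ 33, value 16 + 10 + 2 + 18 = 46.
crate B + crate C + crate E: weight 12 + 6 + 6 = 24 ≤ 33, value 16 + 10 + 18 = 44.
Best is crate G, crate B, crate C, and crate E with total value 47.

47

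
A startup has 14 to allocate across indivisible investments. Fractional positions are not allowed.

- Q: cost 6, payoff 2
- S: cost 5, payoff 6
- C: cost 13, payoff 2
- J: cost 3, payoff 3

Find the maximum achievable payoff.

11

Take Q, S, and J: cost 6 + 5 + 3 = 14 ≤ 14, payoff 2 + 6 + 3 = 11.
No other feasible combination does better.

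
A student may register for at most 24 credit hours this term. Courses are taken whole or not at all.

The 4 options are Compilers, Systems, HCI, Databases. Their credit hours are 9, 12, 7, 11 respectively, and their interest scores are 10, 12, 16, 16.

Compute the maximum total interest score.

32

This is an integer program with binary decision variables.
Allowing fractional choices, the relaxed optimum would be about 38.7, but courses are indivisible.
HCI + Databases: credit hours 7 + 11 = 18 ≤ 24, interest score 16 + 16 = 32.
Systems + Databases: credit hours 12 + 11 = 23 ≤ 24, interest score 12 + 16 = 28.
Systems + HCI: credit hours 12 + 7 = 19 ≤ 24, interest score 12 + 16 = 28.
Best is HCI and Databases with total interest score 32.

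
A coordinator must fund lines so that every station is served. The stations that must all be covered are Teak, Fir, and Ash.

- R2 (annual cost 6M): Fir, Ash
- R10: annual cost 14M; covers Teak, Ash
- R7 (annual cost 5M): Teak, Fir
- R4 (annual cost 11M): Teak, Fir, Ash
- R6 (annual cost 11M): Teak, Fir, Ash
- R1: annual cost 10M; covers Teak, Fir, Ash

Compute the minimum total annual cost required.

10

This is a weighted set-cover instance.
The greedy cost-per-new-station heuristic would pick R7 and R2 for 11, but a cheaper cover exists.
R1 alone covers Teak, Fir, Ash — every station.
Total annual cost: 10.
No cover costs less than 10.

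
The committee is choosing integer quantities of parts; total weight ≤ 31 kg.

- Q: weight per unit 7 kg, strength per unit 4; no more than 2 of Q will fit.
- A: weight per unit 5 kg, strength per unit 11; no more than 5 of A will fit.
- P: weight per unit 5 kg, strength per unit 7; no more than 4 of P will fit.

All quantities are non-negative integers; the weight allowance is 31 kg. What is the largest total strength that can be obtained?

A has the best ratio (11/5); taking only A gives at most 5×11 = 55 (stopped by the supply cap of 5).
Mixing does better — 5×A and 1×P: weight 30 ≤ 31, strength 5·11 + 1·7 = 62.

62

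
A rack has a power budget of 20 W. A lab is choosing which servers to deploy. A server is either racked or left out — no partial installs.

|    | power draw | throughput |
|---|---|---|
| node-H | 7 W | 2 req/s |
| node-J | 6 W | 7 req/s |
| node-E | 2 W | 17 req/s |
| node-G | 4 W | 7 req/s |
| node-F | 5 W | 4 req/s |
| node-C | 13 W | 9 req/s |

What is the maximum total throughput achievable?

35

Allowing fractional choices, the relaxed optimum would be about 37.1, but servers are indivisible.
node-E + node-G + node-C: power draw 2 + 4 + 13 = 19 ≤ 20, throughput 17 + 7 + 9 = 33.
node-J + node-E + node-G + node-F: power draw 6 + 2 + 4 + 5 = 17 ≤ 20, throughput 7 + 17 + 7 + 4 = 35.
node-H + node-J + node-E + node-G: power draw 7 + 6 + 2 + 4 = 19 ≤ 20, throughput 2 + 7 + 17 + 7 = 33.
Best is node-J, node-E, node-G, and node-F with total throughput 35.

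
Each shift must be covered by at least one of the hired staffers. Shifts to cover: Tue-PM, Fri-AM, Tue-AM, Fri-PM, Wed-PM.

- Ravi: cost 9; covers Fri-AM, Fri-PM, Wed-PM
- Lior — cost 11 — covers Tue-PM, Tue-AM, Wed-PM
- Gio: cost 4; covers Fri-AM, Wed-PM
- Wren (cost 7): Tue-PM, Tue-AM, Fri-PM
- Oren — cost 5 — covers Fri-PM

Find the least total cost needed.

Choose Gio and Wren: together they cover Tue-PM, Fri-AM, Tue-AM, Fri-PM, Wed-PM — every shift.
Total cost: 4 + 7 = 11.

11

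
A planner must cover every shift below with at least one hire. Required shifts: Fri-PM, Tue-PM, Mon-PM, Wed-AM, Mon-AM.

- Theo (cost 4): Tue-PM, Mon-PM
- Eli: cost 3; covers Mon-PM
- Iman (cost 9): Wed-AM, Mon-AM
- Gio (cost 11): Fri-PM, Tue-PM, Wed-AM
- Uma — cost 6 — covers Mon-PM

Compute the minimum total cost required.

This is a weighted set-cover instance.
Choose Eli, Iman, and Gio: together they cover Fri-PM, Tue-PM, Mon-PM, Wed-AM, Mon-AM — every shift.
Total cost: 3 + 9 + 11 = 23.

23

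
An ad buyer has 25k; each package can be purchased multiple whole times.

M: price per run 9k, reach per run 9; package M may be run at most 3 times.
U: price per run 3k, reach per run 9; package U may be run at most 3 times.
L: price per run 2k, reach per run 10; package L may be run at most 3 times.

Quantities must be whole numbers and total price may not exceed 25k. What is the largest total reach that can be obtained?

1×M, 3×U, and 3×L: price 24 ≤ 25, reach 1·9 + 3·9 + 3·10 = 66.
3×U and 3×L: price 15 ≤ 25, reach 3·9 + 3·10 = 57.
Best is 66.

66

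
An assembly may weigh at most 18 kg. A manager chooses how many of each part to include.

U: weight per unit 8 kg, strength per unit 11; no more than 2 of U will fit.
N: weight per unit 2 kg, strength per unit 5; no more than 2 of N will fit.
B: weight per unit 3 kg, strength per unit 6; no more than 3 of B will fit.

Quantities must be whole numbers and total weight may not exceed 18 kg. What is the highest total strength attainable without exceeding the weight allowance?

33

This is a bounded integer knapsack.
N has the best ratio (5/2); taking only N gives at most 2×5 = 10 (stopped by the supply cap of 2).
Mixing does better — 1×U, 2×N, and 2×B: weight 18 ≤ 18, strength 1·11 + 2·5 + 2·6 = 33.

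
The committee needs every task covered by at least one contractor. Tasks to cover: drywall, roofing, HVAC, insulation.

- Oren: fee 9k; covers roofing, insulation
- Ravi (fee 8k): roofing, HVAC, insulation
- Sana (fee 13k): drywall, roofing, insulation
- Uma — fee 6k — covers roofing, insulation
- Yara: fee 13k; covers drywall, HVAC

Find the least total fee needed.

19

The greedy cost-per-new-task heuristic would pick Ravi and Sana for 21, but a cheaper cover exists.
Choose Uma and Yara: together they cover drywall, roofing, HVAC, insulation — every task.
Total fee: 6 + 13 = 19.
No cover costs less than 19.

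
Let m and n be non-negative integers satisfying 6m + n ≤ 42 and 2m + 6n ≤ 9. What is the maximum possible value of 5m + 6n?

Relaxing integrality, the LP optimum is 22.50 at (m,n) = (4.5, 0), which is not an integer point.
(m,n)=(4,0): 6·4+1·0=24≤42, 2·4+6·0=8≤9, objective 20.
(m,n)=(3,0): 6·3+1·0=18≤42, 2·3+6·0=6≤9, objective 15.
Maximum is 20 at (m,n)=(4,0).

20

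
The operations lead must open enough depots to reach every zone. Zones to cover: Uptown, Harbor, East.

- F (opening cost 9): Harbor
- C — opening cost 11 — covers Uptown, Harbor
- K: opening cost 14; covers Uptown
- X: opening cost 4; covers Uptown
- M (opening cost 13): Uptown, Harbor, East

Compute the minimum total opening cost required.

This is a weighted set-cover instance.
M alone covers Uptown, Harbor, East — every zone.
Total opening cost: 13.

13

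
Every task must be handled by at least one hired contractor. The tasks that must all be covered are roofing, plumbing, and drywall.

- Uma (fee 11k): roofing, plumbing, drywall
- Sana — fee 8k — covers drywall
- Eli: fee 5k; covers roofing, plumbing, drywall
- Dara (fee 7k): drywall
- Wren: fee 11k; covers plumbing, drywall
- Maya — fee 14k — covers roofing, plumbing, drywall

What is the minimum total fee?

5

This is an integer covering problem.
Eli alone covers roofing, plumbing, drywall — every task.
Total fee: 5.
No cover costs less than 5.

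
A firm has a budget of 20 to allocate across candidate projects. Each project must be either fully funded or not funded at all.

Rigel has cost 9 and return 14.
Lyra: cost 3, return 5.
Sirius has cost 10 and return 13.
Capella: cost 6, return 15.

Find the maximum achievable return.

34

Allowing fractional choices, the relaxed optimum would be about 36.6, but projects are indivisible.
Lyra + Sirius + Capella: cost 3 + 10 + 6 = 19 ≤ 20, return 5 + 13 + 15 = 33.
Rigel + Lyra + Capella: cost 9 + 3 + 6 = 18 ≤ 20, return 14 + 5 + 15 = 34.
Rigel + Capella: cost 9 + 6 = 15 ≤ 20, return 14 + 15 = 29.
Best is Rigel, Lyra, and Capella with total return 34.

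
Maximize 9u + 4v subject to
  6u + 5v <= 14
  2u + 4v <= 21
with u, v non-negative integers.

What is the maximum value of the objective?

(u,v)=(2,0): 6·2+5·0=12≤14, 2·2+4·0=4≤21, objective 18.
(u,v)=(1,1): 6·1+5·1=11≤14, 2·1+4·1=6≤21, objective 13.
No feasible integer point exceeds 18.

18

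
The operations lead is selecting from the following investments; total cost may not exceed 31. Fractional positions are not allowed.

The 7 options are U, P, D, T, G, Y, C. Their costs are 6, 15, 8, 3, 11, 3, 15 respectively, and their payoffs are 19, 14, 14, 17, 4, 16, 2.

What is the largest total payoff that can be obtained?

Allowing fractional choices, the relaxed optimum would be about 76.3, but investments are indivisible.
U + D + T + Y: cost 6 + 8 + 3 + 3 = 20 ≤ 31, payoff 19 + 14 + 17 + 16 = 66.
U + P + T + Y: cost 6 + 15 + 3 + 3 = 27 ≤ 31, payoff 19 + 14 + 17 + 16 = 66.
U + D + T + G + Y: cost 6 + 8 + 3 + 11 + 3 = 31 ≤ 31, payoff 19 + 14 + 17 + 4 + 16 = 70.
Best is U, D, T, G, and Y with total payoff 70.

70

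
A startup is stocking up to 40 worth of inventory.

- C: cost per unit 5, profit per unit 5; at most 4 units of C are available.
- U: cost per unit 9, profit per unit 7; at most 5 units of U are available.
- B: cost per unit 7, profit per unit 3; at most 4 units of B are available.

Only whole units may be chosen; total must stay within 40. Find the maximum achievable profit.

34

This is a bounded integer knapsack.
C has the best ratio (5/5); taking only C gives at most 4×5 = 20 (stopped by the supply cap of 4).
Mixing does better — 4×C and 2×U: cost 38 ≤ 40, profit 4·5 + 2·7 = 34.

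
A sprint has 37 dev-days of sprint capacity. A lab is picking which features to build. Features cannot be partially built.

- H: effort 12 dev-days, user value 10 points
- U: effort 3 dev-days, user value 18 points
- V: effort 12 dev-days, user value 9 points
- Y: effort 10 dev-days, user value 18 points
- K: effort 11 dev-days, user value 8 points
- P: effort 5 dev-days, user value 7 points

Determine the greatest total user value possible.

55

H + U + V + Y: effort 12 + 3 + 12 + 10 = 37 ≤ 37, user value 10 + 18 + 9 + 18 = 55.
H + U + Y + K: effort 12 + 3 + 10 + 11 = 36 ≤ 37, user value 10 + 18 + 18 + 8 = 54.
H + U + Y + P: effort 12 + 3 + 10 + 5 = 30 ≤ 37, user value 10 + 18 + 18 + 7 = 53.
Best is H, U, V, and Y with total user value 55.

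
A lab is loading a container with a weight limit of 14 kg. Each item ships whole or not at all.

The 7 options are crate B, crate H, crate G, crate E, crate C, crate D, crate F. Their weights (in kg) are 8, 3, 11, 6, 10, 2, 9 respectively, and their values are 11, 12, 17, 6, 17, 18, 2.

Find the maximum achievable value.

41

Allowing fractional choices, the relaxed optimum would be about 45.3, but items are indivisible.
crate H + crate E + crate D: weight 3 + 6 + 2 = 11 ≤ 14, value 12 + 6 + 18 = 36.
crate B + crate H + crate D: weight 8 + 3 + 2 = 13 ≤ 14, value 11 + 12 + 18 = 41.
Best is crate B, crate H, and crate D with total value 41.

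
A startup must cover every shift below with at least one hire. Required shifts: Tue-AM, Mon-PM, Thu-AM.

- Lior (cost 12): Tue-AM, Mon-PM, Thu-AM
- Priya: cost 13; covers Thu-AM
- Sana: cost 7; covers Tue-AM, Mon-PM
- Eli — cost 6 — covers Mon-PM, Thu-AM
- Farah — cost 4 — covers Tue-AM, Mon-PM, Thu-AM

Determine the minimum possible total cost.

Farah alone covers Tue-AM, Mon-PM, Thu-AM — every shift.
Total cost: 4.
No cover costs less than 4.

4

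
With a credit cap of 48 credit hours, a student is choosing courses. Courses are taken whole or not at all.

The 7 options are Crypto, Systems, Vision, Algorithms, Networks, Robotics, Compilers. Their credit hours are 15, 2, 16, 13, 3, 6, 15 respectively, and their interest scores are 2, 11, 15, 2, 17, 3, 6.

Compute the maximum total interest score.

Take Systems, Vision, Networks, Robotics, and Compilers: credit hours 2 + 16 + 3 + 6 + 15 = 42 ≤ 48, interest score 11 + 15 + 17 + 3 + 6 = 52.
No other feasible combination does better.

52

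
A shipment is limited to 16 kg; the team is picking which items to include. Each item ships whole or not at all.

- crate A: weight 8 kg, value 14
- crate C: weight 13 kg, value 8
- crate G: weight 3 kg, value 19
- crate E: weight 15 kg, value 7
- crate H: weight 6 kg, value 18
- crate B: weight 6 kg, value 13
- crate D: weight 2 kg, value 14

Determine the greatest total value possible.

Treat it as a binary knapsack problem.
Take crate G, crate H, and crate D: weight 3 + 6 + 2 = 11 ≤ 16, value 19 + 18 + 14 = 51.
No other feasible combination does better.

51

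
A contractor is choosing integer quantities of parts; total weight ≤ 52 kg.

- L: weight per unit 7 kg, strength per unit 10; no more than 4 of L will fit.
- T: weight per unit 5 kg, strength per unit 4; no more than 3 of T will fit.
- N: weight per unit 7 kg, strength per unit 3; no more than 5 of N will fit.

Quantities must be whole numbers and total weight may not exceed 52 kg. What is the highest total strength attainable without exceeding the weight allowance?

4×L, 2×T, and 2×N: weight 52 ≤ 52, strength 4·10 + 2·4 + 2·3 = 54.
4×L, 3×T, and 1×N: weight 50 ≤ 52, strength 4·10 + 3·4 + 1·3 = 55.
Best is 55.

55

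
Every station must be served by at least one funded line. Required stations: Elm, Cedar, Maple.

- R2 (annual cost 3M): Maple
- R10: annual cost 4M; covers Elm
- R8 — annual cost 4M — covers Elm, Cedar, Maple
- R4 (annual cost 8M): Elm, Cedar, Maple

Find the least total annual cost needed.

This is a weighted set-cover instance.
R8 alone covers Elm, Cedar, Maple — every station.
Total annual cost: 4.

4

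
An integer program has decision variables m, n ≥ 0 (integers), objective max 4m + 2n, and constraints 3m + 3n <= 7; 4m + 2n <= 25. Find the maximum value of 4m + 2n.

The continuous relaxation peaks at (2.33, 0) with value 9.33; rounding to a feasible lattice point costs some objective.
(m,n)=(2,0): 3·2+3·0=6≤7, 4·2+2·0=8≤25, objective 8.
(m,n)=(1,1): 3·1+3·1=6≤7, 4·1+2·1=6≤25, objective 6.
(m,n)=(1,0): 3·1+3·0=3≤7, 4·1+2·0=4≤25, objective 4.
No feasible integer point exceeds 8.

8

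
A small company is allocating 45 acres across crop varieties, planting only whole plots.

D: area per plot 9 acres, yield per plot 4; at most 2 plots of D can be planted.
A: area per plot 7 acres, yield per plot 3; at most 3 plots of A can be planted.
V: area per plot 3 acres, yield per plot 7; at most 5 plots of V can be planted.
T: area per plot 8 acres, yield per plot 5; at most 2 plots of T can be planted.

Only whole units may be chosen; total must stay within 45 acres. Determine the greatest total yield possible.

This is a bounded integer knapsack.
Take 2×A, 5×V, and 2×T: area 45 ≤ 45, yield 2·3 + 5·7 + 2·5 = 51.
V has the best ratio (7/3) and is taken to its limit of 5; remaining capacity is filled optimally with the others.

51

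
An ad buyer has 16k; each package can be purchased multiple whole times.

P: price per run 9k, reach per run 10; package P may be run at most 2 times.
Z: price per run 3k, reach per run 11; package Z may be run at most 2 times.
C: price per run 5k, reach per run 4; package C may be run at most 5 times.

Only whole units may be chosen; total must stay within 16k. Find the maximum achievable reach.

32

Z has the best ratio (11/3); taking only Z gives at most 2×11 = 22 (stopped by the supply cap of 2).
Mixing does better — 1×P and 2×Z: price 15 ≤ 16, reach 1·10 + 2·11 = 32.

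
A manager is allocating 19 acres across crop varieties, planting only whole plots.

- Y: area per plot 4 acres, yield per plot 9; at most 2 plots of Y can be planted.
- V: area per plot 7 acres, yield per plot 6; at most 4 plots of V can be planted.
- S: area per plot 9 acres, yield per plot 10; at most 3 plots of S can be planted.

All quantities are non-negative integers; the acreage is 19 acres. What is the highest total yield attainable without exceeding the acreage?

Take 2×Y and 1×S: area 17 ≤ 19, yield 2·9 + 1·10 = 28.
Y has the best ratio (9/4) and is taken to its limit of 2; remaining capacity is filled optimally with the others.

28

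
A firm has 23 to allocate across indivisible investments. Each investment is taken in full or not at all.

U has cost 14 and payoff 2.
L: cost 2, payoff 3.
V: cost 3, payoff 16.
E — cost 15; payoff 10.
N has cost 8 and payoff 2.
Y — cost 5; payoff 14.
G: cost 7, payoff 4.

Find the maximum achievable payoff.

Treat it as a binary knapsack problem.
Allowing fractional choices, the relaxed optimum would be about 41.7, but investments are indivisible.
V + E + Y: cost 3 + 15 + 5 = 23 ≤ 23, payoff 16 + 10 + 14 = 40.
V + N + Y + G: cost 3 + 8 + 5 + 7 = 23 ≤ 23, payoff 16 + 2 + 14 + 4 = 36.
L + V + Y + G: cost 2 + 3 + 5 + 7 = 17 ≤ 23, payoff 3 + 16 + 14 + 4 = 37.
Best is V, E, and Y with total payoff 40.

40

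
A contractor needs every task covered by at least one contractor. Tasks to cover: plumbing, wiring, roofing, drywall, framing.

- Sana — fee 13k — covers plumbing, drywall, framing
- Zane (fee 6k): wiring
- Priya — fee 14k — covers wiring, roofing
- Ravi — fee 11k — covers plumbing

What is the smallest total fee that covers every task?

27

Choose Sana and Priya: together they cover plumbing, wiring, roofing, drywall, framing — every task.
Total fee: 13 + 14 = 27.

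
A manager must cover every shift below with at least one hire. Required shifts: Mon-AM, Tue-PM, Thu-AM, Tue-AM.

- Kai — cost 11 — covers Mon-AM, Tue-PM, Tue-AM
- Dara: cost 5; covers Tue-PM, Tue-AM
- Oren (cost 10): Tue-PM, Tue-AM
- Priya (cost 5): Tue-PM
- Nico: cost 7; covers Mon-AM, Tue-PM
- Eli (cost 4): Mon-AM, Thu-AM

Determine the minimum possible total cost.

Choose Dara and Eli: together they cover Mon-AM, Tue-PM, Thu-AM, Tue-AM — every shift.
Total cost: 5 + 4 = 9.
No cover costs less than 9.

9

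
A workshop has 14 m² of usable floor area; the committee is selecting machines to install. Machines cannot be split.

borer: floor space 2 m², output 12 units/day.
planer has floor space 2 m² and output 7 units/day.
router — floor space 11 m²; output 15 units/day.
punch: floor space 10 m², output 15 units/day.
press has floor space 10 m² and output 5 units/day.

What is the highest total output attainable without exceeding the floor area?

This is a 0-1 knapsack instance.
borer + router: floor space 2 + 11 = 13 ≤ 14, output 12 + 15 = 27.
borer + planer + punch: floor space 2 + 2 + 10 = 14 ≤ 14, output 12 + 7 + 15 = 34.
borer + punch: floor space 2 + 10 = 12 ≤ 14, output 12 + 15 = 27.
Best is borer, planer, and punch with total output 34.

34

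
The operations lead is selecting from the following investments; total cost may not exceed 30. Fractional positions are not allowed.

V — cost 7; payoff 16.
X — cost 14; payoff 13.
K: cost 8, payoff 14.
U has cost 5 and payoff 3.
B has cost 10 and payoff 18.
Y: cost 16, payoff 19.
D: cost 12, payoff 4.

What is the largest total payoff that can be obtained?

V + K + U + B: cost 7 + 8 + 5 + 10 = 30 ≤ 30, payoff 16 + 14 + 3 + 18 = 51.
V + X + K: cost 7 + 14 + 8 = 29 ≤ 30, payoff 16 + 13 + 14 = 43.
V + K + B: cost 7 + 8 + 10 = 25 ≤ 30, payoff 16 + 14 + 18 = 48.
Best is V, K, U, and B with total payoff 51.

51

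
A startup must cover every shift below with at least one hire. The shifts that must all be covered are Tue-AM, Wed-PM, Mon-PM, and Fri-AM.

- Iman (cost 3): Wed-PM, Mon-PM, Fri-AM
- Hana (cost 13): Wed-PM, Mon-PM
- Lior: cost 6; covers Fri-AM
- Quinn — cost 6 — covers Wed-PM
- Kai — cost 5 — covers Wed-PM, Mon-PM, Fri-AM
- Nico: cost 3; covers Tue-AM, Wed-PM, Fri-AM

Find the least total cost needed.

6

Choose Iman and Nico: together they cover Tue-AM, Wed-PM, Mon-PM, Fri-AM — every shift.
Total cost: 3 + 3 = 6.
No cover costs less than 6.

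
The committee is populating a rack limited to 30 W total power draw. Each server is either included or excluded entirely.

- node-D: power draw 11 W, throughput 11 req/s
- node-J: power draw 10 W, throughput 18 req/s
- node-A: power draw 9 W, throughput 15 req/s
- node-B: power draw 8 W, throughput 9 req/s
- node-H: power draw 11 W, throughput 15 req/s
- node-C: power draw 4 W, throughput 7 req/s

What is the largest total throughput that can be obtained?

This is a 0-1 knapsack instance.
node-J + node-A + node-B: power draw 10 + 9 + 8 = 27 ≤ 30, throughput 18 + 15 + 9 = 42.
node-D + node-J + node-A: power draw 11 + 10 + 9 = 30 ≤ 30, throughput 11 + 18 + 15 = 44.
node-J + node-A + node-H: power draw 10 + 9 + 11 = 30 ≤ 30, throughput 18 + 15 + 15 = 48.
Best is node-J, node-A, and node-H with total throughput 48.

48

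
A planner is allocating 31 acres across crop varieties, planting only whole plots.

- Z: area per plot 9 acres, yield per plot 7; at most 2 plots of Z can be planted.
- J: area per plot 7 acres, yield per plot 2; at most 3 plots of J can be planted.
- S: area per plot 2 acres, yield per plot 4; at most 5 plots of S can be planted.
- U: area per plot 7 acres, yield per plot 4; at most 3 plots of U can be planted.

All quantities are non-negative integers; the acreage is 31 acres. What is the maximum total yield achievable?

34

S has the best ratio (4/2); taking only S gives at most 5×4 = 20 (stopped by the supply cap of 5).
Mixing does better — 2×Z and 5×S: area 28 ≤ 31, yield 2·7 + 5·4 = 34.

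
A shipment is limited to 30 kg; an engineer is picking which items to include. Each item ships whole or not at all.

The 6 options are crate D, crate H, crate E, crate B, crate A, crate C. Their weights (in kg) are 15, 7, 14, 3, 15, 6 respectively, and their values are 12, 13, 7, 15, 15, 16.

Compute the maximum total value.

crate H + crate B + crate C: weight 7 + 3 + 6 = 16 ≤ 30, value 13 + 15 + 16 = 44.
crate B + crate A + crate C: weight 3 + 15 + 6 = 24 ≤ 30, value 15 + 15 + 16 = 46.
crate H + crate E + crate B + crate C: weight 7 + 14 + 3 + 6 = 30 ≤ 30, value 13 + 7 + 15 + 16 = 51.
Best is crate H, crate E, crate B, and crate C with total value 51.

51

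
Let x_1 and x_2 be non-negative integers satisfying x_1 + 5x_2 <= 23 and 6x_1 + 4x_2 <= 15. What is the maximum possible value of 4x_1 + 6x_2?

(x_1,x_2)=(0,3) is feasible, giving 18.
(x_1,x_2)=(1,2) is feasible, giving 16.
No feasible integer point exceeds 18.

18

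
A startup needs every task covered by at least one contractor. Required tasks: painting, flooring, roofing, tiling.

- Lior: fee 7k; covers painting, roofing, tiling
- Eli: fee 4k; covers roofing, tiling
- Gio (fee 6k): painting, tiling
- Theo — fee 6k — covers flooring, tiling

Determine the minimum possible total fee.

The greedy cost-per-new-task heuristic would pick Eli, Gio, and Theo for 16, but a cheaper cover exists.
Choose Lior and Theo: together they cover painting, flooring, roofing, tiling — every task.
Total fee: 7 + 6 = 13.
No cover costs less than 13.

13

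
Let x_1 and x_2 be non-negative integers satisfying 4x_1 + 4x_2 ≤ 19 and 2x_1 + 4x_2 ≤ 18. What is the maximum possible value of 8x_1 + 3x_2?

32

(x_1,x_2)=(4,0): 4·4+4·0=16≤19, 2·4+4·0=8≤18, objective 32.
(x_1,x_2)=(3,1): 4·3+4·1=16≤19, 2·3+4·1=10≤18, objective 27.
Maximum is 32 at (x_1,x_2)=(4,0).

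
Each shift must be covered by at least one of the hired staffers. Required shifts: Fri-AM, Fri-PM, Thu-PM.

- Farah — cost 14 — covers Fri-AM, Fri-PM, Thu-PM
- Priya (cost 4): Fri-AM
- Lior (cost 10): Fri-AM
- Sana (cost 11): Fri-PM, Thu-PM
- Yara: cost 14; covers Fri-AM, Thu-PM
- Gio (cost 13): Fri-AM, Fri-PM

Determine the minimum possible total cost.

This is an integer covering problem.
The greedy cost-per-new-shift heuristic would pick Priya and Sana for 15, but a cheaper cover exists.
Farah alone covers Fri-AM, Fri-PM, Thu-PM — every shift.
Total cost: 14.
No cover costs less than 14.

14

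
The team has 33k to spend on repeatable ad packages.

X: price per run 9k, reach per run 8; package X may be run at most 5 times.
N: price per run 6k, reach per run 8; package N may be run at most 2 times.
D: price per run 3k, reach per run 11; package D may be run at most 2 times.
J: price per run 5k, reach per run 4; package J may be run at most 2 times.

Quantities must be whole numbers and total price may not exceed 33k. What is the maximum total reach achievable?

2×N, 2×D, and 2×J: price 28 ≤ 33, reach 2·8 + 2·11 + 2·4 = 46.
1×X, 2×N, 2×D, and 1×J: price 32 ≤ 33, reach 1·8 + 2·8 + 2·11 + 1·4 = 50.
Best is 50.

50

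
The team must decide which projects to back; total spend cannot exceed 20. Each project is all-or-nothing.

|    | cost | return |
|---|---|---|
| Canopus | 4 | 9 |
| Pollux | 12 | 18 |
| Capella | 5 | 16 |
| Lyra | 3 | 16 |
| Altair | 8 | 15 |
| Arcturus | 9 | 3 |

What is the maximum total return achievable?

56

Pollux + Capella + Lyra: cost 12 + 5 + 3 = 20 ≤ 20, return 18 + 16 + 16 = 50.
Capella + Lyra + Altair: cost 5 + 3 + 8 = 16 ≤ 20, return 16 + 16 + 15 = 47.
Canopus + Capella + Lyra + Altair: cost 4 + 5 + 3 + 8 = 20 ≤ 20, return 9 + 16 + 16 + 15 = 56.
Best is Canopus, Capella, Lyra, and Altair with total return 56.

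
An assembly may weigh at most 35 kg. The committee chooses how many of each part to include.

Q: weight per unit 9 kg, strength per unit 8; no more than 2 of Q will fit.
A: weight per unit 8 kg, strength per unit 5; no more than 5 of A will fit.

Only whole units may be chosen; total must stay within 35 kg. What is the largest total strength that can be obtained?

26

This is a bounded integer knapsack.
1×Q and 3×A: weight 33 ≤ 35, strength 1·8 + 3·5 = 23.
2×Q and 2×A: weight 34 ≤ 35, strength 2·8 + 2·5 = 26.
Best is 26.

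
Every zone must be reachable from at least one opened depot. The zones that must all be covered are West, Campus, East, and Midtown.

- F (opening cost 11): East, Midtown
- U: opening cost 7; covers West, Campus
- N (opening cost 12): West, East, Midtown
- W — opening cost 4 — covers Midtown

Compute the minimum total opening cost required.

18

This is an integer covering problem.
Choose F and U: together they cover West, Campus, East, Midtown — every zone.
Total opening cost: 11 + 7 = 18.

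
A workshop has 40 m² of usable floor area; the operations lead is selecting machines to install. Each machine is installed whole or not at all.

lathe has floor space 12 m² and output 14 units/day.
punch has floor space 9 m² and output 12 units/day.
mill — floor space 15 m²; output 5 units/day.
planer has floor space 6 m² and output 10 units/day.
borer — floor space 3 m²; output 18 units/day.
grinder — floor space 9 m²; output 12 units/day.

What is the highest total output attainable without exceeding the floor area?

66

Allowing fractional choices, the relaxed optimum would be about 66.3, but machines are indivisible.
lathe + punch + borer + grinder: floor space 12 + 9 + 3 + 9 = 33 ≤ 40, output 14 + 12 + 18 + 12 = 56.
lathe + punch + planer + borer: floor space 12 + 9 + 6 + 3 = 30 ≤ 40, output 14 + 12 + 10 + 18 = 54.
lathe + punch + planer + borer + grinder: floor space 12 + 9 + 6 + 3 + 9 = 39 ≤ 40, output 14 + 12 + 10 + 18 + 12 = 66.
Best is lathe, punch, planer, borer, and grinder with total output 66.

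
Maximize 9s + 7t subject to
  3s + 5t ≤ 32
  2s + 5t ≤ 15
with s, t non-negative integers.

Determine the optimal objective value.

63

(s,t)=(7,0) is feasible, giving 63.
(s,t)=(6,0) is feasible, giving 54.
No feasible integer point exceeds 63.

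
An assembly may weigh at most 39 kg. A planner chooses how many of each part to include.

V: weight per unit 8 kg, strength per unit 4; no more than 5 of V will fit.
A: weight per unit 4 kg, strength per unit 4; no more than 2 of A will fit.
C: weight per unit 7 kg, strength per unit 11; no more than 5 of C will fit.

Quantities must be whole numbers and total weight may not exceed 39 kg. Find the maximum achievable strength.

59

1×A and 5×C: weight 39 ≤ 39, strength 1·4 + 5·11 = 59.
5×C: weight 35 ≤ 39, strength 5·11 = 55.
Best is 59.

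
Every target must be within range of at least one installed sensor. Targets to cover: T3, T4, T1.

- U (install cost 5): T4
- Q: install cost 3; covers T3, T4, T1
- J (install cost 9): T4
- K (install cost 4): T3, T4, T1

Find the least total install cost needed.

Q alone covers T3, T4, T1 — every target.
Total install cost: 3.

3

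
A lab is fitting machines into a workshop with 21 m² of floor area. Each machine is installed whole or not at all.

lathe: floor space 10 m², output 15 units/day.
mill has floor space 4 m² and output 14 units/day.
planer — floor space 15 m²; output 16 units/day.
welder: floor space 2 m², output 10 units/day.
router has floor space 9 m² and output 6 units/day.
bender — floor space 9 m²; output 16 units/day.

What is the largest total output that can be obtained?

41

Allowing fractional choices, the relaxed optimum would be about 49.0, but machines are indivisible.
lathe + welder + bender: floor space 10 + 2 + 9 = 21 ≤ 21, output 15 + 10 + 16 = 41.
mill + welder + bender: floor space 4 + 2 + 9 = 15 ≤ 21, output 14 + 10 + 16 = 40.
Best is lathe, welder, and bender with total output 41.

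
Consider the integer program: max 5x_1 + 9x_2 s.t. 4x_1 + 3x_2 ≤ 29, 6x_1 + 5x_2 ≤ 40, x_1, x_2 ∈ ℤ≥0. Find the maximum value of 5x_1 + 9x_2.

72

(x_1,x_2)=(0,8) is feasible, giving 72.
(x_1,x_2)=(0,7) is feasible, giving 63.
Maximum is 72 at (x_1,x_2)=(0,8).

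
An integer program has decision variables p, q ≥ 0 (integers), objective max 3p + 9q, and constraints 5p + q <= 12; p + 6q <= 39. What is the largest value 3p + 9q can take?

57

Relaxing integrality, the LP optimum is 60.21 at (p,q) = (1.14, 6.31), which is not an integer point.
(p,q)=(1,6): 5·1+1·6=11≤12, 1·1+6·6=37≤39, objective 57.
(p,q)=(0,6): 5·0+1·6=6≤12, 1·0+6·6=36≤39, objective 54.
(p,q)=(1,5): 5·1+1·5=10≤12, 1·1+6·5=31≤39, objective 48.
(p,q)=(0,5): 5·0+1·5=5≤12, 1·0+6·5=30≤39, objective 45.
The best lattice point is (1,6), giving 57.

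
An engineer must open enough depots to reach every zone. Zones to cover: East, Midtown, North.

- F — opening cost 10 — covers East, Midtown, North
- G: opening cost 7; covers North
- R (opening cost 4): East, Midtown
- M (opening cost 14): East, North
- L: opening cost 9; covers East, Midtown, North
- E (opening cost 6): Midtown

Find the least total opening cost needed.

This is a weighted set-cover instance.
L alone covers East, Midtown, North — every zone.
Total opening cost: 9.

9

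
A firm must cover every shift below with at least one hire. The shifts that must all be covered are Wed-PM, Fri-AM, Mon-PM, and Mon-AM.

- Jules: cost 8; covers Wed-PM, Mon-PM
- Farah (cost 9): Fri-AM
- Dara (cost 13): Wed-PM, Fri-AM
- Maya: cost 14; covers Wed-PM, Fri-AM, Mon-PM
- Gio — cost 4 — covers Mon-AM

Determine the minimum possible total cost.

This is an integer covering problem.
The greedy cost-per-new-shift heuristic would pick Jules, Gio, and Farah for 21, but a cheaper cover exists.
Choose Maya and Gio: together they cover Wed-PM, Fri-AM, Mon-PM, Mon-AM — every shift.
Total cost: 14 + 4 = 18.
No cover costs less than 18.

18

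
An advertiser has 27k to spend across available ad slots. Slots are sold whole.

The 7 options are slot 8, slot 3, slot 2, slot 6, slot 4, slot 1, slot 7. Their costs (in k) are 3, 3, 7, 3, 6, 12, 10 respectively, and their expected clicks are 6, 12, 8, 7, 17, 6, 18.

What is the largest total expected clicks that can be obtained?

60

Treat it as a binary knapsack problem.
Allowing fractional choices, the relaxed optimum would be about 62.3, but ad slots are indivisible.
slot 3 + slot 2 + slot 4 + slot 7: cost 3 + 7 + 6 + 10 = 26 ≤ 27, expected clicks 12 + 8 + 17 + 18 = 55.
slot 8 + slot 3 + slot 6 + slot 4 + slot 7: cost 3 + 3 + 3 + 6 + 10 = 25 ≤ 27, expected clicks 6 + 12 + 7 + 17 + 18 = 60.
Best is slot 8, slot 3, slot 6, slot 4, and slot 7 with total expected clicks 60.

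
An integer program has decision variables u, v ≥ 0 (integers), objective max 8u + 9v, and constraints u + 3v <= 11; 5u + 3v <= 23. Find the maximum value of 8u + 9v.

The continuous relaxation peaks at (3, 2.67) with value 48.00; rounding to a feasible lattice point costs some objective.
(u,v)=(2,3): 1·2+3·3=11≤11, 5·2+3·3=19≤23, objective 43.
(u,v)=(3,2): 1·3+3·2=9≤11, 5·3+3·2=21≤23, objective 42.
(u,v)=(4,1): 1·4+3·1=7≤11, 5·4+3·1=23≤23, objective 41.
The best lattice point is (2,3), giving 43.

43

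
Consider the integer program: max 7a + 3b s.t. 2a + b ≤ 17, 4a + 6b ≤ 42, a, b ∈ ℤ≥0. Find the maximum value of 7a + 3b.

59

(a,b)=(8,1) is feasible, giving 59.
(a,b)=(8,0) is feasible, giving 56.
(a,b)=(7,2) is feasible, giving 55.
No feasible integer point exceeds 59.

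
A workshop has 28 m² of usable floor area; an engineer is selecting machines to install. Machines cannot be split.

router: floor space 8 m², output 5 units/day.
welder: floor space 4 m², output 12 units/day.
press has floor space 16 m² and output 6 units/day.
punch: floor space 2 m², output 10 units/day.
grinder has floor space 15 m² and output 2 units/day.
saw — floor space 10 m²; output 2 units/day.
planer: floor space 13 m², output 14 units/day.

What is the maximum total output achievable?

41

router + welder + punch + planer: floor space 8 + 4 + 2 + 13 = 27 ≤ 28, output 5 + 12 + 10 + 14 = 41.
welder + punch + planer: floor space 4 + 2 + 13 = 19 ≤ 28, output 12 + 10 + 14 = 36.
Best is router, welder, punch, and planer with total output 41.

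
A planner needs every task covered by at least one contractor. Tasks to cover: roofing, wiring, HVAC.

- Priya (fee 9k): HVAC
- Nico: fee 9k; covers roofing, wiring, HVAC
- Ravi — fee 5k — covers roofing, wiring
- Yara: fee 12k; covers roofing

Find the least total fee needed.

This is an integer covering problem.
The greedy cost-per-new-task heuristic would pick Ravi and Priya for 14, but a cheaper cover exists.
Nico alone covers roofing, wiring, HVAC — every task.
Total fee: 9.
No cover costs less than 9.

9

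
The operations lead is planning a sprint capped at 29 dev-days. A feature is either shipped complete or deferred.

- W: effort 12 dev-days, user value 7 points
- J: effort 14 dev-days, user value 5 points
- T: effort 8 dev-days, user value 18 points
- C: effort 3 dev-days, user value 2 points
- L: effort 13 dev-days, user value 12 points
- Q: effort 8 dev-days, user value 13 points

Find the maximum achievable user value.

43

W + T + Q: effort 12 + 8 + 8 = 28 ≤ 29, user value 7 + 18 + 13 = 38.
T + L + Q: effort 8 + 13 + 8 = 29 ≤ 29, user value 18 + 12 + 13 = 43.
T + C + Q: effort 8 + 3 + 8 = 19 ≤ 29, user value 18 + 2 + 13 = 33.
Best is T, L, and Q with total user value 43.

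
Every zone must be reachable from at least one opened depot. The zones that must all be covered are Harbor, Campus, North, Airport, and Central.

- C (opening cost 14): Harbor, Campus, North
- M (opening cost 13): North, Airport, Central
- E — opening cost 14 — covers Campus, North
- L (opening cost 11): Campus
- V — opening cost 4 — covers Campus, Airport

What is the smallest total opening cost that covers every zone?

27

The greedy cost-per-new-zone heuristic would pick V, M, and C for 31, but a cheaper cover exists.
Choose C and M: together they cover Harbor, Campus, North, Airport, Central — every zone.
Total opening cost: 14 + 13 = 27.
No cover costs less than 27.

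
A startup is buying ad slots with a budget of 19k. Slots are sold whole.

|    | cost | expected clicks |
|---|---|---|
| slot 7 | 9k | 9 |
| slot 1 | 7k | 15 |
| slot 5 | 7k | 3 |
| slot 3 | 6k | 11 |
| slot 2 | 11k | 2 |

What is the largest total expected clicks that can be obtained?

Treat it as a binary knapsack problem.
slot 1 + slot 3: cost 7 + 6 = 13 ≤ 19, expected clicks 15 + 11 = 26.
slot 7 + slot 3: cost 9 + 6 = 15 ≤ 19, expected clicks 9 + 11 = 20.
slot 7 + slot 1: cost 9 + 7 = 16 ≤ 19, expected clicks 9 + 15 = 24.
Best is slot 1 and slot 3 with total expected clicks 26.

26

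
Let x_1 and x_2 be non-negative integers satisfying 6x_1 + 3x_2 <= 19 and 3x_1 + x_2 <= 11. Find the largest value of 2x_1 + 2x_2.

The continuous relaxation peaks at (0, 6.33) with value 12.67; rounding to a feasible lattice point costs some objective.
(x_1,x_2)=(0,6): 6·0+3·6=18≤19, 3·0+1·6=6≤11, objective 12.
(x_1,x_2)=(0,5): 6·0+3·5=15≤19, 3·0+1·5=5≤11, objective 10.
Maximum is 12 at (x_1,x_2)=(0,6).

12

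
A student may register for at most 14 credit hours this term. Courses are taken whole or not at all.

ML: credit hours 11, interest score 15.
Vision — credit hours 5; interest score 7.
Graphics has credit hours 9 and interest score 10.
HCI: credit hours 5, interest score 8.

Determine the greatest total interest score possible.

18

Allowing fractional choices, the relaxed optimum would be about 20.5, but courses are indivisible.
Vision + HCI: credit hours 5 + 5 = 10 ≤ 14, interest score 7 + 8 = 15.
Graphics + HCI: credit hours 9 + 5 = 14 ≤ 14, interest score 10 + 8 = 18.
Vision + Graphics: credit hours 5 + 9 = 14 ≤ 14, interest score 7 + 10 = 17.
Best is Graphics and HCI with total interest score 18.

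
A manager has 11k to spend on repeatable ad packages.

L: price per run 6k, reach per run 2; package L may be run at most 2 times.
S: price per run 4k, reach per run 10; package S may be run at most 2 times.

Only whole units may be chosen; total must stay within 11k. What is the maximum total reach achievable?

20

S has the best ratio (10/4); taking only S gives at most 2×10 = 20 (stopped by the price limit).
Optimal: 2×S: price 8 ≤ 11, reach 2·10 = 20.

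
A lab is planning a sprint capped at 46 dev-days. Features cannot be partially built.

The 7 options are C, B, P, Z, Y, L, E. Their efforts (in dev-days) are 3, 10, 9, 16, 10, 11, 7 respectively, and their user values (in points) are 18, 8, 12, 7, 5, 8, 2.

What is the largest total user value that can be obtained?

This is a 0-1 knapsack instance.
C + B + P + Y + L: effort 3 + 10 + 9 + 10 + 11 = 43 ≤ 46, user value 18 + 8 + 12 + 5 + 8 = 51.
C + B + P + Z + E: effort 3 + 10 + 9 + 16 + 7 = 45 ≤ 46, user value 18 + 8 + 12 + 7 + 2 = 47.
C + B + P + L + E: effort 3 + 10 + 9 + 11 + 7 = 40 ≤ 46, user value 18 + 8 + 12 + 8 + 2 = 48.
Best is C, B, P, Y, and L with total user value 51.

51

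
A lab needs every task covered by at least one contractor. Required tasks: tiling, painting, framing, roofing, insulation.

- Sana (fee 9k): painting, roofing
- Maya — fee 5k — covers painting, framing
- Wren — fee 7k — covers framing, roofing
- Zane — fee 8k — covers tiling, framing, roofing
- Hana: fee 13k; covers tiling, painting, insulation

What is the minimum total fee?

The greedy cost-per-new-task heuristic would pick Maya, Zane, and Hana for 26, but a cheaper cover exists.
Choose Wren and Hana: together they cover tiling, painting, framing, roofing, insulation — every task.
Total fee: 7 + 13 = 20.
No cover costs less than 20.

20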